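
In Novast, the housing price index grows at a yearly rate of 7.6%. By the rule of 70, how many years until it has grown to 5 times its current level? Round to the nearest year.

One doubling takes 70/7.6 = 9.21 years.
5× is log₂ 5 ≈ 2.32 doublings, so ≈ 2.32 × 9.21 = 21 years.

roughly 21 years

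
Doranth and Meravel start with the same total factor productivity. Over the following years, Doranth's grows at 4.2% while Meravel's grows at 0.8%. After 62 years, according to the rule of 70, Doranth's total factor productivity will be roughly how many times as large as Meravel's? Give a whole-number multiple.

8 times

Doranth pulls ahead at 3.4 pp per year, so the ratio doubles every 70/3.4 ≈ 20.59 years.
In 62 years that's 3.01 doublings: 2^3.01 ≈ 8.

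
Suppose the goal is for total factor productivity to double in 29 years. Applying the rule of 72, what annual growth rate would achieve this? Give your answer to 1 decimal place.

approximately 2.5%

72 / 29 ≈ 2.48, so about 2.5% annually.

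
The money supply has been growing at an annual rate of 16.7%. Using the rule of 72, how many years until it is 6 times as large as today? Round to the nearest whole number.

roughly 11 years

At 16.7% it doubles every 72/16.7 ≈ 4.31 years.
Reaching 6× takes log₂(6) ≈ 2.58 doublings.
2.58 × 4.31 ≈ 11 years.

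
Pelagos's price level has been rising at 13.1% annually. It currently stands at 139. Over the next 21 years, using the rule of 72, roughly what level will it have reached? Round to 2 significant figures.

Doubling time ≈ 72/13.1 = 5.50 years.
21 years is 21/5.50 ≈ 3.82 doublings, a factor of 2^3.82 ≈ 14.12.
139 × 14.12 ≈ 2000.

roughly 2000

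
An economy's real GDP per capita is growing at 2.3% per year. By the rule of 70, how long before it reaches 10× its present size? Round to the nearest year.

One doubling takes 70/2.3 = 30.43 years.
Reaching 10× takes log₂(10) ≈ 3.32 doublings.
3.32 × 30.43 ≈ 101 years.

101 years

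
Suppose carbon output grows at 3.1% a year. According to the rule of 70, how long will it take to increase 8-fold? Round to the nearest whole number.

roughly 68 years

At 3.1% it doubles every 70/3.1 ≈ 22.58 years.
Getting to 8× needs 3 doublings: 3 × 22.58 ≈ 68 years.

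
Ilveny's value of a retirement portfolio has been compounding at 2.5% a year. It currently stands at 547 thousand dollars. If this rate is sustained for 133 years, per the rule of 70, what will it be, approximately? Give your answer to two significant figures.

around 15000 thousand dollars

Doubling time ≈ 70/2.5 = 28.00 years.
133 years is 133/28.00 ≈ 4.75 doublings, a factor of 2^4.75 ≈ 26.91.
547 × 26.91 ≈ 15000 thousand dollars.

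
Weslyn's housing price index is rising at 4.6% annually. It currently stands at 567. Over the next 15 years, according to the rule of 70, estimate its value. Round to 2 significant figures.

It doubles every 70/4.6 ≈ 15.22 years, so 15 years is 0.99 doublings.
2^0.99 ≈ 1.99; 567 × 1.99 ≈ 1100.

approximately 1100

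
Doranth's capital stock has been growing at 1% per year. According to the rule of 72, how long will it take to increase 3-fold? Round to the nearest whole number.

Doubling time ≈ 72/1 = 72.00 years.
3× is log₂ 3 ≈ 1.58 doublings, so ≈ 1.58 × 72.00 = 114 years.

about 114 years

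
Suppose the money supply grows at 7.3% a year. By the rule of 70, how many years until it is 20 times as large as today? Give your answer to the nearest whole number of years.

Doubling time ≈ 70/7.3 = 9.59 years.
20× is log₂ 20 ≈ 4.32 doublings, so ≈ 4.32 × 9.59 = 41 years.

roughly 41 years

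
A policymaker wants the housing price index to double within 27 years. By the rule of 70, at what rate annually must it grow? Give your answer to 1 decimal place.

70 / 27 ≈ 2.59, so about 2.6% annually.

roughly 2.6%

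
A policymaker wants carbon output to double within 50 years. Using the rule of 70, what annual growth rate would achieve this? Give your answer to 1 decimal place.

about 1.4% a year

70 / 50 ≈ 1.40, so about 1.4% a year.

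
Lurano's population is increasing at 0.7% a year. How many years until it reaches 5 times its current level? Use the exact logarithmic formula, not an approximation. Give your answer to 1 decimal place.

t = ln(5) / ln(1 + 0.007) = 1.6094 / 0.006976 ≈ 230.71.

230.7 years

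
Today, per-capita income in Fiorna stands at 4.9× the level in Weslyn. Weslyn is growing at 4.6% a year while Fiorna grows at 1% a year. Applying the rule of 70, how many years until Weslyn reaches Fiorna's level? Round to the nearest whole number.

roughly 45 years

Weslyn gains on Fiorna at 4.6% − 1% = 3.6 points a year.
At that relative rate the gap halves every 70/3.6 ≈ 19.44 years.
A 4.9× gap takes log₂(4.9) ≈ 2.29 halvings to close: 2.29 × 19.44 ≈ 45 years.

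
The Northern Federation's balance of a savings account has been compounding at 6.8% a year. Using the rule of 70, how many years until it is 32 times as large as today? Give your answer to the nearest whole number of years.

approximately 51 years

Doubling time ≈ 70/6.8 = 10.29 years.
32 = 2^5, so 5 doublings → 51 years.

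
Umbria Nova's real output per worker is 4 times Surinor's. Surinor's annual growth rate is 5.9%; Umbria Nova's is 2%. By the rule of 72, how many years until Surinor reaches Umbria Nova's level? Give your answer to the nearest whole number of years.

around 37 years

The growth-rate gap is 5.9% − 2% = 3.9 percentage points.
So the ratio between them halves every 72/3.9 ≈ 18.46 years.
A 4 times gap closes after 2 halvings: 2 × 18.46 ≈ 37 years.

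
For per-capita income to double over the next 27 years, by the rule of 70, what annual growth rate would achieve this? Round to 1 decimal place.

approximately 2.6%

70 / 27 ≈ 2.59, so about 2.6% annually.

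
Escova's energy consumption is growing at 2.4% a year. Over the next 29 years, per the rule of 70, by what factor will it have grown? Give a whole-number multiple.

70/2.4 ≈ 29.17 years per doubling.
29 years fits 1 doubling: 2^1 = 2.

≈ 2 times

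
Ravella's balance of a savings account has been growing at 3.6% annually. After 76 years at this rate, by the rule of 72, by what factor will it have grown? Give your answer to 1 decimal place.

Doubling time ≈ 72/3.6 = 20.00 years.
76 years / 20.00 ≈ 3.80 doublings → factor 2^3.80 ≈ 13.9.

about 13.9 times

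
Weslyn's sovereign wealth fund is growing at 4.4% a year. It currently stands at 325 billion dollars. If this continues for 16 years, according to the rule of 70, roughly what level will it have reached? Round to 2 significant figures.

roughly 650 billion dollars

It doubles every 70/4.4 ≈ 15.91 years, so 16 years is 1.01 doublings.
2^1.01 ≈ 2.01; 325 × 2.01 ≈ 650 billion dollars.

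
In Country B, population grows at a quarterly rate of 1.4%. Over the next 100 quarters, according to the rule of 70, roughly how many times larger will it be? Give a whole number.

roughly 4 times

70/1.4 ≈ 50.00 quarters per doubling.
100 quarters fits 2 doublings: 2^2 = 4.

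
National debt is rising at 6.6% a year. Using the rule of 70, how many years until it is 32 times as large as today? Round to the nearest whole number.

≈ 53 years

At 6.6% it doubles every 70/6.6 ≈ 10.61 years.
Getting to 32× needs 5 doublings: 5 × 10.61 ≈ 53 years.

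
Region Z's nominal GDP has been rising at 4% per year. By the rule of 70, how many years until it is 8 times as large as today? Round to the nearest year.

53 years

Doubling time ≈ 70/4 = 17.50 years.
8× is 3 doublings, so 3 × 17.50 ≈ 53 years.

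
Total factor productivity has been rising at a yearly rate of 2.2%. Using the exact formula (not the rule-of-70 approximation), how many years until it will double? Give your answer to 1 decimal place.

31.9 years

t = ln(2) / ln(1 + 0.022) = 0.6931 / 0.021761 ≈ 31.85.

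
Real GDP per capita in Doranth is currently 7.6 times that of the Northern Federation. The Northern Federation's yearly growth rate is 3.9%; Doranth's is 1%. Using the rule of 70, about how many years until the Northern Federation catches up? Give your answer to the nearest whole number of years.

What matters is the difference: 2.9 pp.
Rule of 70 on the gap: the ratio halves every 70/2.9 ≈ 24.14 years.
A 7.6 times gap takes log₂(7.6) ≈ 2.93 halvings to close: 2.93 × 24.14 ≈ 71 years.

about 71 years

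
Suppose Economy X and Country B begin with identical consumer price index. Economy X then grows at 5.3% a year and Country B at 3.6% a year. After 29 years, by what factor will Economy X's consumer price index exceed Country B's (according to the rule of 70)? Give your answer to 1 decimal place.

about 1.6 times

Only the 1.7-point difference matters.
70/1.7 ≈ 41.18 years per doubling of the ratio; 29 years gives 0.70 doublings, so ≈ 1.6×.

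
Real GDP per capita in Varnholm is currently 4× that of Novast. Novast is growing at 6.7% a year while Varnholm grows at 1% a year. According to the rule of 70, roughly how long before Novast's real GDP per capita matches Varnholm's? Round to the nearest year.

The growth-rate gap is 6.7% − 1% = 5.7 percentage points.
So the ratio between them halves every 70/5.7 ≈ 12.28 years.
A 4× gap closes after 2 halvings: 2 × 12.28 ≈ 25 years.

around 25 years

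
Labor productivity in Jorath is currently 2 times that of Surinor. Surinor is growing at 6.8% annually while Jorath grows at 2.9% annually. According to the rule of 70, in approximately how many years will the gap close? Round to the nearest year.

around 18 years

What matters is the difference: 3.9 pp.
Rule of 70 on the gap: the ratio halves every 70/3.9 ≈ 17.95 years.
A 2 times gap closes after 1 halving: 1 × 17.95 ≈ 18 years.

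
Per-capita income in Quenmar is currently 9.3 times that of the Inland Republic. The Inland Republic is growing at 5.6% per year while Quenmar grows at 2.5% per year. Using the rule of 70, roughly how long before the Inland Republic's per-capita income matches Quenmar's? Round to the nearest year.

The growth-rate gap is 5.6% − 2.5% = 3.1 percentage points.
So the ratio between them halves every 70/3.1 ≈ 22.58 years.
A 9.3 times gap takes log₂(9.3) ≈ 3.22 halvings to close: 3.22 × 22.58 ≈ 73 years.

about 73 years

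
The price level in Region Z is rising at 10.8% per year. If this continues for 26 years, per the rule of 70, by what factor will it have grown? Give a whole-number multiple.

At 10.8% one doubling takes ≈ 6.48 years; 26 years is 4 of them, so ×16.

16 times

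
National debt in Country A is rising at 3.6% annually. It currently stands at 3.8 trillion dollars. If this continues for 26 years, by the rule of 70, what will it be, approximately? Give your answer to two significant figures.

Doubling time ≈ 70/3.6 = 19.44 years.
26 years is 26/19.44 ≈ 1.34 doublings, a factor of 2^1.34 ≈ 2.53.
3.8 × 2.53 ≈ 9.6 trillion dollars.

≈ 9.6 trillion dollars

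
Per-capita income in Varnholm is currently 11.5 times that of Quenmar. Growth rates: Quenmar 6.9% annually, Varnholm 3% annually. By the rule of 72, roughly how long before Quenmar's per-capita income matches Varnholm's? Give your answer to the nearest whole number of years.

Quenmar gains on Varnholm at 6.9% − 3% = 3.9 points a year.
At that relative rate the gap halves every 72/3.9 ≈ 18.46 years.
An 11.5 times gap takes log₂(11.5) ≈ 3.52 halvings to close: 3.52 × 18.46 ≈ 65 years.

around 65 years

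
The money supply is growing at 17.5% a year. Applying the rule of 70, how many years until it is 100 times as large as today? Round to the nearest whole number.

One doubling takes 70/17.5 = 4.00 years.
Reaching 100× takes log₂(100) ≈ 6.64 doublings.
6.64 × 4.00 ≈ 27 years.

about 27 years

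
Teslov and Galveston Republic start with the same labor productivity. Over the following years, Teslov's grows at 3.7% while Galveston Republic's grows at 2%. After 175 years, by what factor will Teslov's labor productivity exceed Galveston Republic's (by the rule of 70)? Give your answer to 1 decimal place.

about 19.0 times

Rate gap = 3.7% − 2% = 1.7 points.
The ratio doubles every 70/1.7 ≈ 41.18 years.
175/41.18 ≈ 4.25 doublings → ratio ≈ 2^4.25 ≈ 19.0.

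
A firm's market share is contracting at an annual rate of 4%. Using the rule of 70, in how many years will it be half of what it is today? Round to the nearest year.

about 18 years

Falling at 4%, it halves about every 70/4 = 17.50 years.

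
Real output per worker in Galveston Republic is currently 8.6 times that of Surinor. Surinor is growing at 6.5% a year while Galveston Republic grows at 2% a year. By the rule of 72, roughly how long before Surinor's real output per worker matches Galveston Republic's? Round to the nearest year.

≈ 50 years

What matters is the difference: 4.5 pp.
Rule of 72 on the gap: the ratio halves every 72/4.5 ≈ 16.00 years.
An 8.6 times gap takes log₂(8.6) ≈ 3.10 halvings to close: 3.10 × 16.00 ≈ 50 years.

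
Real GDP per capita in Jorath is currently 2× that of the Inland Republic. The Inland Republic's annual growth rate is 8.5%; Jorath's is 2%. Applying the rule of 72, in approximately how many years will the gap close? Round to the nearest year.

What matters is the difference: 6.5 pp.
Rule of 72 on the gap: the ratio halves every 72/6.5 ≈ 11.08 years.
A 2× gap closes after 1 halving: 1 × 11.08 ≈ 11 years.

about 11 years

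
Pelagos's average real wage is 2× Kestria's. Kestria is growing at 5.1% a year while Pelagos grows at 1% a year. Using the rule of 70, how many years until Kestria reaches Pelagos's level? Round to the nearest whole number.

Kestria gains on Pelagos at 5.1% − 1% = 4.1 points a year.
At that relative rate the gap halves every 70/4.1 ≈ 17.07 years.
A 2× gap closes after 1 halving: 1 × 17.07 ≈ 17 years.

approximately 17 years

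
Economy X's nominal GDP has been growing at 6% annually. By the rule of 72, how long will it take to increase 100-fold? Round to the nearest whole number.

roughly 80 years

At 6% it doubles every 72/6 ≈ 12.00 years.
Reaching 100× takes log₂(100) ≈ 6.64 doublings.
6.64 × 12.00 ≈ 80 years.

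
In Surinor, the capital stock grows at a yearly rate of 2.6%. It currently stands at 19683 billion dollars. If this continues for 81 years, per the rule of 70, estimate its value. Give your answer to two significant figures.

It doubles every 70/2.6 ≈ 26.92 years, so 81 years is 3.01 doublings.
2^3.01 ≈ 8.06; 19683 × 8.06 ≈ 160000 billion dollars.

160000 billion dollars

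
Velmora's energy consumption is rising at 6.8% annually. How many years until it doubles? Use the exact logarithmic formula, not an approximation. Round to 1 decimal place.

10.5 years

t = ln(2) / ln(1 + 0.068) = 0.6931 / 0.065788 ≈ 10.54.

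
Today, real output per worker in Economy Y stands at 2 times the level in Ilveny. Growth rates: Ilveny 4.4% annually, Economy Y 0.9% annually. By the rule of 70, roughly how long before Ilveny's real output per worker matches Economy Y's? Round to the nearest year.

roughly 20 years

What matters is the difference: 3.5 pp.
Rule of 70 on the gap: the ratio halves every 70/3.5 ≈ 20.00 years.
A 2 times gap closes after 1 halving: 1 × 20.00 ≈ 20 years.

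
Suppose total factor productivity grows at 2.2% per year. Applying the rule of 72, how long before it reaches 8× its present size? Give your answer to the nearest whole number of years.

about 98 years

One doubling takes 72/2.2 = 32.73 years.
8× is 3 doublings, so 3 × 32.73 ≈ 98 years.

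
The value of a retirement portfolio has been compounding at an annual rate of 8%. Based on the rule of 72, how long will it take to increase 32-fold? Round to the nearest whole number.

Doubling time ≈ 72/8 = 9.00 years.
32× is 5 doublings, so 5 × 9.00 ≈ 45 years.

about 45 years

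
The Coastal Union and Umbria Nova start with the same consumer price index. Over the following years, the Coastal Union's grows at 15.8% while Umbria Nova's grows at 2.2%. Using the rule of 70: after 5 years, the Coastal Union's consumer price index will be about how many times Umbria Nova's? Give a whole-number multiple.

Rate gap = 15.8% − 2.2% = 13.6 points.
The ratio doubles every 70/13.6 ≈ 5.15 years.
5/5.15 ≈ 0.97 doublings → ratio ≈ 2^0.97 ≈ 2.

about 2 times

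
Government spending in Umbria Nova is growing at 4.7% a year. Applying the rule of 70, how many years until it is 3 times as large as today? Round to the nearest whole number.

At 4.7% it doubles every 70/4.7 ≈ 14.89 years.
3× is log₂ 3 ≈ 1.58 doublings, so ≈ 1.58 × 14.89 = 24 years.

≈ 24 years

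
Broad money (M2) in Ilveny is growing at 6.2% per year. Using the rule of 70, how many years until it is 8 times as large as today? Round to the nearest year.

At 6.2% it doubles every 70/6.2 ≈ 11.29 years.
8 = 2^3, so 3 doublings → 34 years.

34 years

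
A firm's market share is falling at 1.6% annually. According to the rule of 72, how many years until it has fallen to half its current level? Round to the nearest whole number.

The rule works in reverse for decay: 72/1.6 ≈ 45.00 years to halve.

45 years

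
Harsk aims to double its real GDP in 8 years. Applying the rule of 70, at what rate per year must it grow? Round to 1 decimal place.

70 / 8 ≈ 8.75, so about 8.8% per year.

about 8.8% per year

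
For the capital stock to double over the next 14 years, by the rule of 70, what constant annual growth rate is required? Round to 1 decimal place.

approximately 5.0%

70 / 14 ≈ 5.00, so about 5.0% a year.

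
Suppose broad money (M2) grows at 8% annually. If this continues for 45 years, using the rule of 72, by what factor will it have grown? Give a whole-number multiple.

Doubling time ≈ 72/8 = 9.00 years.
45/9.00 ≈ 5 doublings, so about 2^5 = 32×.

32 times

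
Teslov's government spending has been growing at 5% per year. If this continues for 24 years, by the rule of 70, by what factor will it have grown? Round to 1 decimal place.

about 3.3 times

Doubling time ≈ 70/5 = 14.00 years.
24 years / 14.00 ≈ 1.71 doublings → factor 2^1.71 ≈ 3.3.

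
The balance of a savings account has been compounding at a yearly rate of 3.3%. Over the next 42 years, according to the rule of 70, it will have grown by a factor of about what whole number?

about 4 times

At 3.3% one doubling takes ≈ 21.21 years; 42 years is 2 of them, so ×4.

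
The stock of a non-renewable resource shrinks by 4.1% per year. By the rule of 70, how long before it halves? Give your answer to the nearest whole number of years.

approximately 17 years

Halving time ≈ 70 / 4.1 = 17.07 → 17 years.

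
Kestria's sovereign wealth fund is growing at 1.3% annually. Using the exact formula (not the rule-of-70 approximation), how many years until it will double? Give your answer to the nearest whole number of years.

t = ln(2) / ln(1 + 0.013) = 0.6931 / 0.012916 ≈ 53.66.
≈ 54 years.

54 years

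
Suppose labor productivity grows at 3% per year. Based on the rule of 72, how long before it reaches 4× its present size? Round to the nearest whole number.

At 3% it doubles every 72/3 ≈ 24.00 years.
Getting to 4× needs 2 doublings: 2 × 24.00 ≈ 48 years.

≈ 48 years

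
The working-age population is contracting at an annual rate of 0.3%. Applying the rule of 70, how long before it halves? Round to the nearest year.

≈ 233 years

The rule works in reverse for decay: 70/0.3 ≈ 233.33 years to halve.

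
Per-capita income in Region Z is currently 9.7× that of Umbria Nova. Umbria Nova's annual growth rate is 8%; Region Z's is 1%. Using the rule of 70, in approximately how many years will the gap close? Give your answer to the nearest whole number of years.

≈ 33 years

Umbria Nova gains on Region Z at 8% − 1% = 7 points a year.
At that relative rate the gap halves every 70/7 ≈ 10.00 years.
A 9.7× gap takes log₂(9.7) ≈ 3.28 halvings to close: 3.28 × 10.00 ≈ 33 years.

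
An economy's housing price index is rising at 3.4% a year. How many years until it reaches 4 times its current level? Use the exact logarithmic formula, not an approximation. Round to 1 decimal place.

41.5 years

t = ln(4) / ln(1 + 0.034) = 1.3863 / 0.033435 ≈ 41.46.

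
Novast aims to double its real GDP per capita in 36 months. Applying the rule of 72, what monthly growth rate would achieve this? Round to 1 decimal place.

about 2.0% per month

72 / 36 ≈ 2.00, so about 2.0% per month.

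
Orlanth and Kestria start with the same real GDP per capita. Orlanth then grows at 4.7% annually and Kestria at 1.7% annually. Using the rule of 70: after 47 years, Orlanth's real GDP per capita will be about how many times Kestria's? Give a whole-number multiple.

Only the 3-point difference matters.
70/3 ≈ 23.33 years per doubling of the ratio; 47 years gives 2.01 doublings, so ≈ 4×.

≈ 4 times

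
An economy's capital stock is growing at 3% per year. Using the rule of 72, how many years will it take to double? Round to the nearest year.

72/3 ≈ 24.00, so it doubles roughly every 24 years.

around 24 years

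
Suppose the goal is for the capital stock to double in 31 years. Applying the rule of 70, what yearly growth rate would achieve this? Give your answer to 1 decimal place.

≈ 2.3%

70 / 31 ≈ 2.26, so about 2.3% per year.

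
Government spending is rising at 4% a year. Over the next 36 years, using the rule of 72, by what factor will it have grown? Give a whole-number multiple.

roughly 4 times

72/4 ≈ 18.00 years per doubling.
36 years fits 2 doublings: 2^2 = 4.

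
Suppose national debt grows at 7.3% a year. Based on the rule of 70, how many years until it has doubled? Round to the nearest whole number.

approximately 10 years

At 7.3%, doubling takes about 70/7.3 = 9.59 years.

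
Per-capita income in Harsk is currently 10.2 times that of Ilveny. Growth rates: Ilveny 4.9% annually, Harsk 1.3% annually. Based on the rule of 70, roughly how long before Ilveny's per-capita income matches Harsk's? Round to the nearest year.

approximately 65 years

What matters is the difference: 3.6 pp.
Rule of 70 on the gap: the ratio halves every 70/3.6 ≈ 19.44 years.
A 10.2 times gap takes log₂(10.2) ≈ 3.35 halvings to close: 3.35 × 19.44 ≈ 65 years.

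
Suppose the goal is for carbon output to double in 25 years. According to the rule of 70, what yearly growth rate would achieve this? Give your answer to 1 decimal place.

70 / 25 ≈ 2.80, so about 2.8% per year.

around 2.8%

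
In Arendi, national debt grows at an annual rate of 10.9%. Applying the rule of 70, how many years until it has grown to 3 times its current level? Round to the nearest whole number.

Doubling time ≈ 70/10.9 = 6.42 years.
Reaching 3× takes log₂(3) ≈ 1.58 doublings.
1.58 × 6.42 ≈ 10 years.

about 10 years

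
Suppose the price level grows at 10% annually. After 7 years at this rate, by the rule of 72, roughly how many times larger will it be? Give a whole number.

72/10 ≈ 7.20 years per doubling.
7 years fits 1 doubling: 2^1 = 2.

roughly 2 times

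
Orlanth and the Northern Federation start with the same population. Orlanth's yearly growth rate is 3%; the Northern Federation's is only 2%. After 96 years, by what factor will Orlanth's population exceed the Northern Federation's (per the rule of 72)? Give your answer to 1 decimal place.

approximately 2.5 times

Rate gap = 3% − 2% = 1 point.
The ratio doubles every 72/1 ≈ 72.00 years.
96/72.00 ≈ 1.33 doublings → ratio ≈ 2^1.33 ≈ 2.5.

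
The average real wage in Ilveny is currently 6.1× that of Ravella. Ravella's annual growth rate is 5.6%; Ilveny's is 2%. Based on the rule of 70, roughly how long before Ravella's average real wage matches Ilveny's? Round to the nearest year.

roughly 51 years

The growth-rate gap is 5.6% − 2% = 3.6 percentage points.
So the ratio between them halves every 70/3.6 ≈ 19.44 years.
A 6.1× gap takes log₂(6.1) ≈ 2.61 halvings to close: 2.61 × 19.44 ≈ 51 years.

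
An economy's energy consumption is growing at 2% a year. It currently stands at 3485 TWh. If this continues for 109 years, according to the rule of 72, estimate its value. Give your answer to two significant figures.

around 28000 TWh

It doubles every 72/2 ≈ 36.00 years, so 109 years is 3.03 doublings.
2^3.03 ≈ 8.17; 3485 × 8.17 ≈ 28000 TWh.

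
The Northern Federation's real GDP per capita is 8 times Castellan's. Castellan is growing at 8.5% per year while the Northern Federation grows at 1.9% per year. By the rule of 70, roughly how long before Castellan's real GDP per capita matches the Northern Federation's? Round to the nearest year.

Castellan gains on the Northern Federation at 8.5% − 1.9% = 6.6 points a year.
At that relative rate the gap halves every 70/6.6 ≈ 10.61 years.
An 8 times gap closes after 3 halvings: 3 × 10.61 ≈ 32 years.

≈ 32 years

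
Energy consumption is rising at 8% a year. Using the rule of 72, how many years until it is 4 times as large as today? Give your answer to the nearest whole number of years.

18 years

Doubling time ≈ 72/8 = 9.00 years.
Getting to 4× needs 2 doublings: 2 × 9.00 ≈ 18 years.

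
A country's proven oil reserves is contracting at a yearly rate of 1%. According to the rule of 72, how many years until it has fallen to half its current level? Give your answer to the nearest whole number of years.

around 72 years

Halving time ≈ 72 / 1 = 72.00 → 72 years.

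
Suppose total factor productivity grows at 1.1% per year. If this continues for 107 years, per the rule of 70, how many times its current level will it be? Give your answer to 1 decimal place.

Doubling time ≈ 70/1.1 = 63.64 years.
107 years / 63.64 ≈ 1.68 doublings → factor 2^1.68 ≈ 3.2.

around 3.2 times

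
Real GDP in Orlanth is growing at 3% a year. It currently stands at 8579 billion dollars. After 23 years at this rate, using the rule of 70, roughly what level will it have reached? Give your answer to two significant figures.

It doubles every 70/3 ≈ 23.33 years, so 23 years is 0.99 doublings.
2^0.99 ≈ 1.99; 8579 × 1.99 ≈ 17000 billion dollars.

approximately 17000 billion dollars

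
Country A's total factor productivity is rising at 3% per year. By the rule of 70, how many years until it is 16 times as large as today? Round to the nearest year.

about 93 years

Doubling time ≈ 70/3 = 23.33 years.
16 = 2^4, so 4 doublings → 93 years.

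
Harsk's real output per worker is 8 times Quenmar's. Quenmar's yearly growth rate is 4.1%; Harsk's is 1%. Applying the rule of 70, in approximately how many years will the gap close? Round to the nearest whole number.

around 68 years

The growth-rate gap is 4.1% − 1% = 3.1 percentage points.
So the ratio between them halves every 70/3.1 ≈ 22.58 years.
An 8 times gap closes after 3 halvings: 3 × 22.58 ≈ 68 years.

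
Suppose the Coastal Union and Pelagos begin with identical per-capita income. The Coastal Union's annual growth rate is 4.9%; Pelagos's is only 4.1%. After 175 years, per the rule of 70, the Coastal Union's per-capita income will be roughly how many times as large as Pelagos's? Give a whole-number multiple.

Rate gap = 4.9% − 4.1% = 0.8 points.
The ratio doubles every 70/0.8 ≈ 87.50 years.
175/87.50 ≈ 2.00 doublings → ratio ≈ 2^2.00 ≈ 4.

around 4 times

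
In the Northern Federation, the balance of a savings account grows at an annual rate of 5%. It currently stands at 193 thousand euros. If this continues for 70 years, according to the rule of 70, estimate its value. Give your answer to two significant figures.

Doubling time ≈ 70/5 = 14.00 years.
70 years is 70/14.00 ≈ 5.00 doublings, a factor of 2^5.00 ≈ 32.00.
193 × 32.00 ≈ 6200 thousand euros.

≈ 6200 thousand euros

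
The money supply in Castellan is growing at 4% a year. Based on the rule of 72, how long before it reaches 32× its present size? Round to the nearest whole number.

Doubling time ≈ 72/4 = 18.00 years.
32 = 2^5, so 5 doublings → 90 years.

about 90 years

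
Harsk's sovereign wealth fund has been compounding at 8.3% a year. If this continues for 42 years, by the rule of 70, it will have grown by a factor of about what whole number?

≈ 32 times

Doubling time ≈ 70/8.3 = 8.43 years.
42/8.43 ≈ 5 doublings, so about 2^5 = 32×.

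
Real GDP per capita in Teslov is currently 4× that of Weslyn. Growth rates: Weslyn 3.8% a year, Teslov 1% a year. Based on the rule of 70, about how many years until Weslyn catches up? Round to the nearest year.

50 years

Weslyn gains on Teslov at 3.8% − 1% = 2.8 points a year.
At that relative rate the gap halves every 70/2.8 ≈ 25.00 years.
A 4× gap closes after 2 halvings: 2 × 25.00 ≈ 50 years.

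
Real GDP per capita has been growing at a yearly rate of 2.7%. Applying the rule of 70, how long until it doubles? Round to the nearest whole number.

about 26 years

70/2.7 ≈ 25.93, so it doubles roughly every 26 years.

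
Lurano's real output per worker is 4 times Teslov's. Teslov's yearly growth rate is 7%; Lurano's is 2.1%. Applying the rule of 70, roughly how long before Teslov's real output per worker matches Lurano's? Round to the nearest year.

What matters is the difference: 4.9 pp.
Rule of 70 on the gap: the ratio halves every 70/4.9 ≈ 14.29 years.
A 4 times gap closes after 2 halvings: 2 × 14.29 ≈ 29 years.

≈ 29 years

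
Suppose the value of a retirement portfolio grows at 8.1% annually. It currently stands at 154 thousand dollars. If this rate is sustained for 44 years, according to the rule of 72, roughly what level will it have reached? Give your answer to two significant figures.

roughly 4800 thousand dollars

Doubling time ≈ 72/8.1 = 8.89 years.
44 years is 44/8.89 ≈ 4.95 doublings, a factor of 2^4.95 ≈ 30.91.
154 × 30.91 ≈ 4800 thousand dollars.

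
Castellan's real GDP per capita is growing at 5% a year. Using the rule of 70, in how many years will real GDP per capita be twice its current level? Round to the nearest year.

Doubling time ≈ 70 / 5 = 14.00 years.

approximately 14 years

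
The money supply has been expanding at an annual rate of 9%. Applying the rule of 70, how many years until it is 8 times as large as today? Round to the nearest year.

approximately 23 years

At 9% it doubles every 70/9 ≈ 7.78 years.
8 = 2^3, so 3 doublings → 23 years.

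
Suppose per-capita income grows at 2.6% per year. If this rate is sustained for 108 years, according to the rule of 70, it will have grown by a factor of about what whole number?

approximately 16 times

70/2.6 ≈ 26.92 years per doubling.
108 years fits 4 doublings: 2^4 = 16.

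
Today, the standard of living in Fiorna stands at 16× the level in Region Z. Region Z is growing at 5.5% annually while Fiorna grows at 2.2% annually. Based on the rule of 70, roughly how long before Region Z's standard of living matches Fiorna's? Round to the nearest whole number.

roughly 85 years

What matters is the difference: 3.3 pp.
Rule of 70 on the gap: the ratio halves every 70/3.3 ≈ 21.21 years.
A 16× gap closes after 4 halvings: 4 × 21.21 ≈ 85 years.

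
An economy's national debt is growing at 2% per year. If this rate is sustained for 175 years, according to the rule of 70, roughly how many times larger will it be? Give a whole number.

about 32 times

70/2 ≈ 35.00 years per doubling.
175 years fits 5 doublings: 2^5 = 32.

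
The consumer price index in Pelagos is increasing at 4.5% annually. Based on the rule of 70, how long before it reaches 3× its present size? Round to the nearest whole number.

about 25 years

At 4.5% it doubles every 70/4.5 ≈ 15.56 years.
3× is log₂ 3 ≈ 1.58 doublings, so ≈ 1.58 × 15.56 = 25 years.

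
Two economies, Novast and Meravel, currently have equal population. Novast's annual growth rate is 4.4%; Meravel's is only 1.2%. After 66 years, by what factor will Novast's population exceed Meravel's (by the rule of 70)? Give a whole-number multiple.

Only the 3.2-point difference matters.
70/3.2 ≈ 21.88 years per doubling of the ratio; 66 years gives 3.02 doublings, so ≈ 8×.

about 8 times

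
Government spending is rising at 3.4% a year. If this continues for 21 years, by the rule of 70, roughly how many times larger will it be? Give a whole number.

roughly 2 times

Doubling time ≈ 70/3.4 = 20.59 years.
21/20.59 ≈ 1 doubling, so about 2^1 = 2×.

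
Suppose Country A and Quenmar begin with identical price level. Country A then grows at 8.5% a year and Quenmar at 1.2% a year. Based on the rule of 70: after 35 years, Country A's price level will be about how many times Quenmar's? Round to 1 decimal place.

Rate gap = 8.5% − 1.2% = 7.3 points.
The ratio doubles every 70/7.3 ≈ 9.59 years.
35/9.59 ≈ 3.65 doublings → ratio ≈ 2^3.65 ≈ 12.6.

about 12.6 times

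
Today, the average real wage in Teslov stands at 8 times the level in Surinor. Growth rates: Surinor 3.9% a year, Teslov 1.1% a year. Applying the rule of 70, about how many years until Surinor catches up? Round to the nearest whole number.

around 75 years

The growth-rate gap is 3.9% − 1.1% = 2.8 percentage points.
So the ratio between them halves every 70/2.8 ≈ 25.00 years.
An 8 times gap closes after 3 halvings: 3 × 25.00 ≈ 75 years.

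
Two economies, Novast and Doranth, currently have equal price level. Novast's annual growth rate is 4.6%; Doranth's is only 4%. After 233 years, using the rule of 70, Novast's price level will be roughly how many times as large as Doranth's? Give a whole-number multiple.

approximately 4 times

Only the 0.6-point difference matters.
70/0.6 ≈ 116.67 years per doubling of the ratio; 233 years gives 2.00 doublings, so ≈ 4×.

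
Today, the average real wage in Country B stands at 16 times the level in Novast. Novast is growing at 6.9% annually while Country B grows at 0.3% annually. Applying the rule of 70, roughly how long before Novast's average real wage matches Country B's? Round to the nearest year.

The growth-rate gap is 6.9% − 0.3% = 6.6 percentage points.
So the ratio between them halves every 70/6.6 ≈ 10.61 years.
A 16 times gap closes after 4 halvings: 4 × 10.61 ≈ 42 years.

about 42 years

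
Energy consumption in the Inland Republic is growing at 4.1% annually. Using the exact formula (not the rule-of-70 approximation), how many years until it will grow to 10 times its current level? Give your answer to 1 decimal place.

57.3 years

t = ln(10) / ln(1 + 0.041) = 2.3026 / 0.040182 ≈ 57.30.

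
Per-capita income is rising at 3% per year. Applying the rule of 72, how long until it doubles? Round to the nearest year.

around 24 years

At 3%, doubling takes about 72/3 = 24.00 years.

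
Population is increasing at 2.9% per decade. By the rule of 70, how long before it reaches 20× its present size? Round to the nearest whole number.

One doubling takes 70/2.9 = 24.14 decades.
Reaching 20× takes log₂(20) ≈ 4.32 doublings.
4.32 × 24.14 ≈ 104 decades.

≈ 104 decades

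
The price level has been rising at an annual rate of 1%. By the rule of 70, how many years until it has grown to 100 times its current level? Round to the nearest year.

Doubling time ≈ 70/1 = 70.00 years.
Reaching 100× takes log₂(100) ≈ 6.64 doublings.
6.64 × 70.00 ≈ 465 years.

about 465 years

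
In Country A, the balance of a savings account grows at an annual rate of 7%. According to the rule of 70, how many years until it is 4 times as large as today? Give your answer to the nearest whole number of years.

approximately 20 years

Doubling time ≈ 70/7 = 10.00 years.
4 = 2^2, so 2 doublings → 20 years.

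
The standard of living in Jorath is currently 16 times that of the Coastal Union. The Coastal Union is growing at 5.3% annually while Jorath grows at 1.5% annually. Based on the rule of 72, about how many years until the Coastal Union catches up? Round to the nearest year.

roughly 76 years

What matters is the difference: 3.8 pp.
Rule of 72 on the gap: the ratio halves every 72/3.8 ≈ 18.95 years.
A 16 times gap closes after 4 halvings: 4 × 18.95 ≈ 76 years.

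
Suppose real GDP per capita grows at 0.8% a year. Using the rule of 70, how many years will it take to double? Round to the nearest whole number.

about 88 years

At 0.8%, doubling takes about 70/0.8 = 87.50 years.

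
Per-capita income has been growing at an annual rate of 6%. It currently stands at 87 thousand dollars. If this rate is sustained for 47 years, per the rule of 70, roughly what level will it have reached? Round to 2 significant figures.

It doubles every 70/6 ≈ 11.67 years, so 47 years is 4.03 doublings.
2^4.03 ≈ 16.34; 87 × 16.34 ≈ 1400 thousand dollars.

1400 thousand dollars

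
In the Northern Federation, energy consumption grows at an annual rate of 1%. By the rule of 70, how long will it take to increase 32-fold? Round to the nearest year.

One doubling takes 70/1 = 70.00 years.
Getting to 32× needs 5 doublings: 5 × 70.00 ≈ 350 years.

≈ 350 years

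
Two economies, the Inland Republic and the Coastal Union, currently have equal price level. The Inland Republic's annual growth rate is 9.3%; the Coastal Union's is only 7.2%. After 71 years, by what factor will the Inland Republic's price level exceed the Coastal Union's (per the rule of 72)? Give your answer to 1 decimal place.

Rate gap = 9.3% − 7.2% = 2.1 points.
The ratio doubles every 72/2.1 ≈ 34.29 years.
71/34.29 ≈ 2.07 doublings → ratio ≈ 2^2.07 ≈ 4.2.

roughly 4.2 times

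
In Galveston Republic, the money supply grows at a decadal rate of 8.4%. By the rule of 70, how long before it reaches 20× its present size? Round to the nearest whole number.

around 36 decades

One doubling takes 70/8.4 = 8.33 decades.
20× is log₂ 20 ≈ 4.32 doublings, so ≈ 4.32 × 8.33 = 36 decades.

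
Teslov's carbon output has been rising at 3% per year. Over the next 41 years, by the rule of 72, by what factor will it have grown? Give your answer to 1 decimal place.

approximately 3.3 times

Doubling time ≈ 72/3 = 24.00 years.
41 years / 24.00 ≈ 1.71 doublings → factor 2^1.71 ≈ 3.3.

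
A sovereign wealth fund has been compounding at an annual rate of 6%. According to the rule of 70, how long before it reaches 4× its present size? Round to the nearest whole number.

Doubling time ≈ 70/6 = 11.67 years.
Getting to 4× needs 2 doublings: 2 × 11.67 ≈ 23 years.

23 years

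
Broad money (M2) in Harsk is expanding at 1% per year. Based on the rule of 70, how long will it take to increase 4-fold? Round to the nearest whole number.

approximately 140 years

Doubling time ≈ 70/1 = 70.00 years.
Getting to 4× needs 2 doublings: 2 × 70.00 ≈ 140 years.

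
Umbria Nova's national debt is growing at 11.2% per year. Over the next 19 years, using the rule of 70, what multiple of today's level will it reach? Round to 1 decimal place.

Doubles every ≈ 6.25 years (70/11.2).
19 years is 3.04 doublings; 2^3.04 ≈ 8.2×.

≈ 8.2 times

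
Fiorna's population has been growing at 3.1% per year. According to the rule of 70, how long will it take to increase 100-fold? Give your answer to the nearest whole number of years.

around 150 years

One doubling takes 70/3.1 = 22.58 years.
100× is log₂ 100 ≈ 6.64 doublings, so ≈ 6.64 × 22.58 = 150 years.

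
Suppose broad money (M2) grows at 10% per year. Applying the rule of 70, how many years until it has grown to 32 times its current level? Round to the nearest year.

At 10% it doubles every 70/10 ≈ 7.00 years.
32× is 5 doublings, so 5 × 7.00 ≈ 35 years.

around 35 years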